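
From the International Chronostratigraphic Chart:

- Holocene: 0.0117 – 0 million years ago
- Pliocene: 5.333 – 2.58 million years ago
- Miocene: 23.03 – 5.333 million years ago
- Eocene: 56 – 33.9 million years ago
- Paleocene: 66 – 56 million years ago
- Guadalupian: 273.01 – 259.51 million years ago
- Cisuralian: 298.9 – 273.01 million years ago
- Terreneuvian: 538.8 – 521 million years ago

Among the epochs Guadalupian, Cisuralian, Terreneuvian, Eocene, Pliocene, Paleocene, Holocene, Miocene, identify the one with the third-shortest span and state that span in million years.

Paleocene, 10 million years

Start − end for each: Guadalupian 273.01 − 259.51 = 13.5; Cisuralian 298.9 − 273.01 = 25.89; Terreneuvian 538.8 − 521 = 17.8; Eocene 56 − 33.9 = 22.1; Pliocene 5.333 − 2.58 = 2.753; Paleocene 66 − 56 = 10; Holocene 0.0117 − 0 = 0.0117; Miocene 23.03 − 5.333 = 17.697.
Ranking these from shortest: Holocene < Pliocene < Paleocene < Guadalupian < Miocene < Terreneuvian < Eocene < Cisuralian.
Position 3 in that ranking is Paleocene, which lasted 10 Myr.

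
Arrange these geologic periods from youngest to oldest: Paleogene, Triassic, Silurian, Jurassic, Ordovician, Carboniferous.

Era membership (oldest first within each) — Paleozoic: Ordovician, Silurian, Carboniferous; Mesozoic: Triassic, Jurassic; Cenozoic: Paleogene. Paleozoic precedes Mesozoic, which precedes Cenozoic. Concatenating the groups in that era order and then reversing gives youngest to oldest.

Paleogene, then Jurassic, then Triassic, then Carboniferous, then Silurian, then Ordovician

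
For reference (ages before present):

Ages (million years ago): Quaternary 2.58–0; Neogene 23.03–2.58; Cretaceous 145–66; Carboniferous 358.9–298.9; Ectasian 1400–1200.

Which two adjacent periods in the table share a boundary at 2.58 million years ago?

The Neogene ends at 2.58 million years ago and the Quaternary begins at 2.58 million years ago, so they share that boundary.

Neogene and Quaternary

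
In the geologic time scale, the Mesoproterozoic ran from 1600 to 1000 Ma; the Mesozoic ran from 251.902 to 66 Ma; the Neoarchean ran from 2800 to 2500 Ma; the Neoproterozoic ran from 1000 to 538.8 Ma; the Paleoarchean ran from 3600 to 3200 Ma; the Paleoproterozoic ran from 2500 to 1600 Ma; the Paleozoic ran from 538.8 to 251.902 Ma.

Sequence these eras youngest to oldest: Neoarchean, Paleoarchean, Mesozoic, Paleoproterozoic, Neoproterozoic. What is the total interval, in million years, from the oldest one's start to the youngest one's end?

From the excerpt: Neoarchean 2800–2500; Paleoarchean 3600–3200; Mesozoic 251.902–66; Paleoproterozoic 2500–1600; Neoproterozoic 1000–538.8 (Ma).
Larger Ma is earlier, so the oldest is Paleoarchean and the youngest is Mesozoic; youngest to oldest: Mesozoic, Neoproterozoic, Paleoproterozoic, Neoarchean, Paleoarchean.
Oldest start 3600 minus youngest end 66 gives 3534 Myr overall.

Mesozoic, Neoproterozoic, Paleoproterozoic, Neoarchean, Paleoarchean; total span 3534 Myr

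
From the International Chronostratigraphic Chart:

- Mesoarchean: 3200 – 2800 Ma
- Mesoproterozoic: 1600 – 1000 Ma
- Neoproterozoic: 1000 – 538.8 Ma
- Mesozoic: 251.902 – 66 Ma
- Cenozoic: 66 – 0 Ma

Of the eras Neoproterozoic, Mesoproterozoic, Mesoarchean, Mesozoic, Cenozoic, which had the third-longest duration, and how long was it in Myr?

Mesoarchean, 400 million years

Start − end for each: Neoproterozoic 1000 − 538.8 = 461.2; Mesoproterozoic 1600 − 1000 = 600; Mesoarchean 3200 − 2800 = 400; Mesozoic 251.902 − 66 = 185.902; Cenozoic 66 − 0 = 66.
Ranking these from longest: Mesoproterozoic > Neoproterozoic > Mesoarchean > Mesozoic > Cenozoic.
Position 3 in that ranking is Mesoarchean, which lasted 400 Myr.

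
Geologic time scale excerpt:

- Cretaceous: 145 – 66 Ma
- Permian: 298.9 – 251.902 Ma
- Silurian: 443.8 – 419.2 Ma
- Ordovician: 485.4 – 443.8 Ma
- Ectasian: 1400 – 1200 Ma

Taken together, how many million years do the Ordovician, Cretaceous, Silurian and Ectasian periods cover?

Each duration: Ordovician = 41.6; Cretaceous = 79; Silurian = 24.6; Ectasian = 200.
Sum: 41.6 + 79 + 24.6 + 200 = 345.2 Myr.

345.2 million years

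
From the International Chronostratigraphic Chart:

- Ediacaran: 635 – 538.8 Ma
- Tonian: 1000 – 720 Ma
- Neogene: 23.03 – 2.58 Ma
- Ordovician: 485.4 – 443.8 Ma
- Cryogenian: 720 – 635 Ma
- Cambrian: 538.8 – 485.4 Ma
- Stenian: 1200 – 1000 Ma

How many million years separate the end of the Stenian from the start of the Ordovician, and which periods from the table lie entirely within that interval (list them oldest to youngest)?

514.6 million years; Tonian, Cryogenian, Ediacaran, Cambrian

The Stenian closes at 1000 Ma and the Ordovician opens at 485.4 Ma, so the interval is 1000 − 485.4 = 514.6 Myr.
A period fits inside if it starts at or after 1000 Ma and ends at or before 485.4 Ma; oldest first that gives Tonian, Cryogenian, Ediacaran, Cambrian.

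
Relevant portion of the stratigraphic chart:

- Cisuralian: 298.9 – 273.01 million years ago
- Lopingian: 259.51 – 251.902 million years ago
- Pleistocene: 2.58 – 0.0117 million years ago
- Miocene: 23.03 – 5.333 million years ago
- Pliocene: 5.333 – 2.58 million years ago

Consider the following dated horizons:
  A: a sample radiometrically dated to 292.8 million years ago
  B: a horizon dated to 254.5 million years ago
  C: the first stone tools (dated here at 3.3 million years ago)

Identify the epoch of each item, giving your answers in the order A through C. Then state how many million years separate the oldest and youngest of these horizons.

A — Cisuralian; B — Lopingian; C — Pliocene; span 289.5 million years

A: 292.8 Ma lies in 298.9–273.01 Ma, so Cisuralian.
B: 254.5 Ma lies in 259.51–251.902 Ma, so Lopingian.
C: 3.3 Ma lies in 5.333–2.58 Ma, so Pliocene.
Oldest = 292.8 Ma, youngest = 3.3 Ma → span 289.5 Myr.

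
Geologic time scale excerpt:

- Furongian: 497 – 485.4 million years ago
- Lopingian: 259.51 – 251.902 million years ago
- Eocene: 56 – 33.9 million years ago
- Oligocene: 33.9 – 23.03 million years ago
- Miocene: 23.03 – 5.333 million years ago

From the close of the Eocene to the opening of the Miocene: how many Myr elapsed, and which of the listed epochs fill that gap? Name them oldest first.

10.87 million years; Oligocene

End of Eocene = 33.9 Ma; start of Miocene = 23.03 Ma.
Gap = 33.9 − 23.03 = 10.87 Myr.
Epochs wholly inside 33.9–23.03 Ma: Oligocene (33.9–23.03).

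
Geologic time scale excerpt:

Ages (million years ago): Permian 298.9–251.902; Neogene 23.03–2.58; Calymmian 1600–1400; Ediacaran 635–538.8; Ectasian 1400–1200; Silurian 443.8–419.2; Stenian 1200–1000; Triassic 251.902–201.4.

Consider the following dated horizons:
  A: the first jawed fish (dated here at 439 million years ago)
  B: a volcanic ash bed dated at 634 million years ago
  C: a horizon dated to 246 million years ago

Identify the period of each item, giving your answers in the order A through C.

A — Silurian; B — Ediacaran; C — Triassic

Match each age against the start–end ranges in the excerpt: A = 439 Ma → Silurian (443.8–419.2); B = 634 Ma → Ediacaran (635–538.8); C = 246 Ma → Triassic (251.902–201.4).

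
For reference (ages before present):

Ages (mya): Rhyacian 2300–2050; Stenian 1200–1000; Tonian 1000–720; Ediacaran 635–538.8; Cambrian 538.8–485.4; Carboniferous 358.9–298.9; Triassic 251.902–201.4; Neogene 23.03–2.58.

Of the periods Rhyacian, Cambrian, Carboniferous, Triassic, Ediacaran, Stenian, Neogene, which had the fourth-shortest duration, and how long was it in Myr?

Carboniferous, 60 million years

Durations: Rhyacian 250; Cambrian 53.4; Carboniferous 60; Triassic 50.502; Ediacaran 96.2; Stenian 200; Neogene 20.45 Myr.
Sorted shortest-first: Neogene (20.45), Triassic (50.502), Cambrian (53.4), Carboniferous (60), Ediacaran (96.2), Stenian (200), Rhyacian (250).
The fourth shortest is Carboniferous at 60 Myr.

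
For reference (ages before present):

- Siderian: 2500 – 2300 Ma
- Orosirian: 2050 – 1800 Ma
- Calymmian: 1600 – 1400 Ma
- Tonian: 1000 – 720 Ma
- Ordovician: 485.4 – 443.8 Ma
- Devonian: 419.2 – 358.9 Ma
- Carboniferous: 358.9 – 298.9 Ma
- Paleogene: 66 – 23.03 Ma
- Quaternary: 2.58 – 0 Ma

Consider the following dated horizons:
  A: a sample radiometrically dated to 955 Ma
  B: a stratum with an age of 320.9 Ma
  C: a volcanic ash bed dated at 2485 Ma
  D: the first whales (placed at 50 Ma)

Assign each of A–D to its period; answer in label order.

A — Tonian; B — Carboniferous; C — Siderian; D — Paleogene

Match each age against the start–end ranges in the excerpt: A = 955 Ma → Tonian (1000–720); B = 320.9 Ma → Carboniferous (358.9–298.9); C = 2485 Ma → Siderian (2500–2300); D = 50 Ma → Paleogene (66–23.03).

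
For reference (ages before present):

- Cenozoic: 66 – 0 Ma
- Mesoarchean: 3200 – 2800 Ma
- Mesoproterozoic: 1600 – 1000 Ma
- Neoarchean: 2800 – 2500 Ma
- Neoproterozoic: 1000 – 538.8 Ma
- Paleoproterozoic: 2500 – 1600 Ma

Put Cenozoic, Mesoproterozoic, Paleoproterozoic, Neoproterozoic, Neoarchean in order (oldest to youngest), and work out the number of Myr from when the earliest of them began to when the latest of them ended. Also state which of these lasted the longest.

From the excerpt: Cenozoic 66–0; Mesoproterozoic 1600–1000; Paleoproterozoic 2500–1600; Neoproterozoic 1000–538.8; Neoarchean 2800–2500 (Ma).
Larger Ma is earlier, so the oldest is Neoarchean and the youngest is Cenozoic; oldest to youngest: Neoarchean, Paleoproterozoic, Mesoproterozoic, Neoproterozoic, Cenozoic.
Oldest start 2800 minus youngest end 0 gives 2800 Myr overall.
Individual lengths (start − end): Mesoproterozoic 600; Neoarchean 300; Paleoproterozoic 900; Cenozoic 66; Neoproterozoic 461.2. The largest is Paleoproterozoic at 900 Myr.

Neoarchean → Paleoproterozoic → Mesoproterozoic → Neoproterozoic → Cenozoic; total span 2800 Myr; longest is Paleoproterozoic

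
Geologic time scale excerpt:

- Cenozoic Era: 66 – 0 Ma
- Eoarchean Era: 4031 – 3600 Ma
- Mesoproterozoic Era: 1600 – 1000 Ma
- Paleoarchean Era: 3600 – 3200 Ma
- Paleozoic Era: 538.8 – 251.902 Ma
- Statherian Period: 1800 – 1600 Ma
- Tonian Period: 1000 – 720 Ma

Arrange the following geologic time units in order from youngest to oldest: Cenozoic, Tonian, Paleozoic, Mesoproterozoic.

Read off each span (Ma): Cenozoic 66–0; Tonian 1000–720; Paleozoic 538.8–251.902; Mesoproterozoic 1600–1000.
Larger Ma is older, so oldest→youngest is Mesoproterozoic, Tonian, Paleozoic, Cenozoic; reverse it for youngest→oldest.

Cenozoic → Paleozoic → Tonian → Mesoproterozoic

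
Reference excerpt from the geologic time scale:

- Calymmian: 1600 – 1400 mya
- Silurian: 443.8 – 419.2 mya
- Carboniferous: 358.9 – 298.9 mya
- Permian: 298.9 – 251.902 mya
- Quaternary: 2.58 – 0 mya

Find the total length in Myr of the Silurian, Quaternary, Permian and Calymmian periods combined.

274.178 million years

Duration is start − end for each: (443.8 − 419.2) + (2.58 − 0) + (298.9 − 251.902) + (1600 − 1400).
That is 24.6 + 2.58 + 46.998 + 200, which totals 274.178 million years.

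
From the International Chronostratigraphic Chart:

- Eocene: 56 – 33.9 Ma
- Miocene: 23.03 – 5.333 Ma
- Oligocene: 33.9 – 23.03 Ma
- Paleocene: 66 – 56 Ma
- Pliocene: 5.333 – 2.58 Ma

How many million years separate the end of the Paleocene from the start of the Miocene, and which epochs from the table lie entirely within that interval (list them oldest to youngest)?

32.97 million years; Eocene, Oligocene

The Paleocene closes at 56 Ma and the Miocene opens at 23.03 Ma, so the interval is 56 − 23.03 = 32.97 Myr.
An epoch fits inside if it starts at or after 56 Ma and ends at or before 23.03 Ma; oldest first that gives Eocene, Oligocene.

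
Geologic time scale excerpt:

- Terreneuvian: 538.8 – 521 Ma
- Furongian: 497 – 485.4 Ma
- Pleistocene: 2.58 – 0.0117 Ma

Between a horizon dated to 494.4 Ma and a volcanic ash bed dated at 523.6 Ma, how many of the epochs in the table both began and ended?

Checking each listed span, none has both start < 523.6 Ma and end > 494.4 Ma — every epoch straddles one of the two dates or lies outside them — so the count is 0.

0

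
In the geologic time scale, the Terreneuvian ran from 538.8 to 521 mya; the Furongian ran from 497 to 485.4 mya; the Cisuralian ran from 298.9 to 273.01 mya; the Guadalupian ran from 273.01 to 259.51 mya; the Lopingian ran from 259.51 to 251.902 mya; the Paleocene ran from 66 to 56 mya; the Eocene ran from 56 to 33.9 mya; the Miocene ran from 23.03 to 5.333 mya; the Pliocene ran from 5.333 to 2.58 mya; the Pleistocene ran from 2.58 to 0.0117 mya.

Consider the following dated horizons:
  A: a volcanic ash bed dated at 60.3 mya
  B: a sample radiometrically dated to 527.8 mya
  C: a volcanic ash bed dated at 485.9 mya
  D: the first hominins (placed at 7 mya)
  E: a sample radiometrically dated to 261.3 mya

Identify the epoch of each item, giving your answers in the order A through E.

A: 60.3 Ma lies in 66–56 Ma, so Paleocene.
B: 527.8 Ma lies in 538.8–521 Ma, so Terreneuvian.
C: 485.9 Ma lies in 497–485.4 Ma, so Furongian.
D: 7 Ma lies in 23.03–5.333 Ma, so Miocene.
E: 261.3 Ma lies in 273.01–259.51 Ma, so Guadalupian.

A — Paleocene; B — Terreneuvian; C — Furongian; D — Miocene; E — Guadalupian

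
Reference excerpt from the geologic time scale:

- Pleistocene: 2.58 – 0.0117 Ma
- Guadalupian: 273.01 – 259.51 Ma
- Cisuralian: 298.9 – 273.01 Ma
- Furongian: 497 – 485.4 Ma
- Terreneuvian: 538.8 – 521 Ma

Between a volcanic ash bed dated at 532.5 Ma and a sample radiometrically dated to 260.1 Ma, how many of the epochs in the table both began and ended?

The older date is 532.5 Ma and the younger is 260.1 Ma.
Epochs with start < 532.5 and end > 260.1 Ma: Furongian (497–485.4), Cisuralian (298.9–273.01).
That is 2 complete epochs.

2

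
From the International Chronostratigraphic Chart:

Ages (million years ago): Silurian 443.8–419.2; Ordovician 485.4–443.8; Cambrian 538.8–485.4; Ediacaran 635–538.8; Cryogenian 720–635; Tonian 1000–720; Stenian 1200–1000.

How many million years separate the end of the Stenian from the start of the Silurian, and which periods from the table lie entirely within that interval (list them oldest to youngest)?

556.2 million years; Tonian, Cryogenian, Ediacaran, Cambrian, Ordovician

End of Stenian = 1000 Ma; start of Silurian = 443.8 Ma.
Gap = 1000 − 443.8 = 556.2 Myr.
Periods wholly inside 1000–443.8 Ma: Tonian (1000–720), Cryogenian (720–635), Ediacaran (635–538.8), Cambrian (538.8–485.4), Ordovician (485.4–443.8).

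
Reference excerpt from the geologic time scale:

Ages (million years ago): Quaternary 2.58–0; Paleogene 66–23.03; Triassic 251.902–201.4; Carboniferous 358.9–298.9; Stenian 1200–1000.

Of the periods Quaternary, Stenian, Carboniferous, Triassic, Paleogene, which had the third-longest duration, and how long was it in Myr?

Durations: Quaternary 2.58; Stenian 200; Carboniferous 60; Triassic 50.502; Paleogene 42.97 Myr.
Sorted longest-first: Stenian (200), Carboniferous (60), Triassic (50.502), Paleogene (42.97), Quaternary (2.58).
The third longest is Triassic at 50.502 Myr.

Triassic, 50.502 million years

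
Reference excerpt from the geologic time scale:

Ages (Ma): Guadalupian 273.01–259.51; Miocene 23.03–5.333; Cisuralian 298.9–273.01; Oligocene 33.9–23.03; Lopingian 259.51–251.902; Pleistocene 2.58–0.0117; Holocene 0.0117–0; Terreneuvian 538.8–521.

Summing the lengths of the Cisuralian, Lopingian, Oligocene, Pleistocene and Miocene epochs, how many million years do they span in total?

64.6333 million years

Duration is start − end for each: (298.9 − 273.01) + (259.51 − 251.902) + (33.9 − 23.03) + (2.58 − 0.0117) + (23.03 − 5.333).
That is 25.89 + 7.608 + 10.87 + 2.5683 + 17.697, which totals 64.6333 million years.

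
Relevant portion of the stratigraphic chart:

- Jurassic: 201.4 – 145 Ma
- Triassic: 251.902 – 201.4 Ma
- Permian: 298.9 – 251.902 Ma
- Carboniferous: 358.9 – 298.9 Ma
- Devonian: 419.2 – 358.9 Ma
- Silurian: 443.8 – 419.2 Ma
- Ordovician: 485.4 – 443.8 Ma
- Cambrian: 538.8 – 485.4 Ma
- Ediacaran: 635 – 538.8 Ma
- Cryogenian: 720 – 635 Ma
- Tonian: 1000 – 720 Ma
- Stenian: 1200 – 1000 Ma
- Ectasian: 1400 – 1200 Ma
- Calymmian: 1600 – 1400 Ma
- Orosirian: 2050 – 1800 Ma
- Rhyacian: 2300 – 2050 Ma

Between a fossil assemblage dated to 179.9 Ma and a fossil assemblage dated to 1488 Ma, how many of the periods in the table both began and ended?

12

The older date is 1488 Ma and the younger is 179.9 Ma.
Periods with start < 1488 and end > 179.9 Ma: Ectasian (1400–1200), Stenian (1200–1000), Tonian (1000–720), Cryogenian (720–635), Ediacaran (635–538.8), Cambrian (538.8–485.4), Ordovician (485.4–443.8), Silurian (443.8–419.2), Devonian (419.2–358.9), Carboniferous (358.9–298.9), Permian (298.9–251.902), Triassic (251.902–201.4).
That is 12 complete periods.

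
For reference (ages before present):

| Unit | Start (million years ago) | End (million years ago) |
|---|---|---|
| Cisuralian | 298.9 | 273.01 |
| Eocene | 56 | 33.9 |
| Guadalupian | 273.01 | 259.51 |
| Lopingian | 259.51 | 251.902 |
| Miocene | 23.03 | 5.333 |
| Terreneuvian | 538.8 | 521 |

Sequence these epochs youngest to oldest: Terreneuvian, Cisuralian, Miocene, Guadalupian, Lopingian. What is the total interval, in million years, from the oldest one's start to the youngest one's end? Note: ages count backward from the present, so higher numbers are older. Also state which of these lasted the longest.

Start ages (Ma): Terreneuvian 538.8, Cisuralian 298.9, Guadalupian 273.01, Lopingian 259.51, Miocene 23.03.
Ordered youngest to oldest: Miocene, Lopingian, Guadalupian, Cisuralian, Terreneuvian.
Span = 538.8 − 5.333 = 533.467 Myr.
Durations: Guadalupian 13.5, Miocene 17.697, Cisuralian 25.89, Terreneuvian 17.8, Lopingian 7.608 → longest is Cisuralian (25.89 Myr).

Miocene, Lopingian, Guadalupian, Cisuralian, Terreneuvian; total span 533.467 Myr; longest is Cisuralian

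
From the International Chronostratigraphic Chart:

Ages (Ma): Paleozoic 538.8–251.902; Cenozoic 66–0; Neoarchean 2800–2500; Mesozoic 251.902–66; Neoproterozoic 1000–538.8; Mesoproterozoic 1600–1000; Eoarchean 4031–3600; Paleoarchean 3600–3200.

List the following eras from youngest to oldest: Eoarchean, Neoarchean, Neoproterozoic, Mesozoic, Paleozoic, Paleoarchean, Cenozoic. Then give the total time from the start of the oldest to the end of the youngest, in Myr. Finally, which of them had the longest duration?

Cenozoic, Mesozoic, Paleozoic, Neoproterozoic, Neoarchean, Paleoarchean, Eoarchean; total span 4031 Myr; longest is Neoproterozoic

From the excerpt: Eoarchean 4031–3600; Neoarchean 2800–2500; Neoproterozoic 1000–538.8; Mesozoic 251.902–66; Paleozoic 538.8–251.902; Paleoarchean 3600–3200; Cenozoic 66–0 (Ma).
Larger Ma is earlier, so the oldest is Eoarchean and the youngest is Cenozoic; youngest to oldest: Cenozoic, Mesozoic, Paleozoic, Neoproterozoic, Neoarchean, Paleoarchean, Eoarchean.
Oldest start 4031 minus youngest end 0 gives 4031 Myr overall.
Individual lengths (start − end): Neoproterozoic 461.2; Neoarchean 300; Paleoarchean 400; Paleozoic 286.898; Eoarchean 431; Mesozoic 185.902; Cenozoic 66. The largest is Neoproterozoic at 461.2 Myr.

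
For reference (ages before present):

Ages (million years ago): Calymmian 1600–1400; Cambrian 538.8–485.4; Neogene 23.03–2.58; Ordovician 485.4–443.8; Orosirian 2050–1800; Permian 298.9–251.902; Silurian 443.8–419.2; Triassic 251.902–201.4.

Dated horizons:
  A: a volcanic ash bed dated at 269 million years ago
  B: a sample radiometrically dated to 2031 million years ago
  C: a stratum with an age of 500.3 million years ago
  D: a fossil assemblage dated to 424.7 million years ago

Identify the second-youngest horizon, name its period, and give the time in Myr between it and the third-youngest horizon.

D, in the Silurian; 75.6 million years to C

Smaller Ma means younger, so youngest first: A 269 < D 424.7 < C 500.3 < B 2031.
Counting 2 along gives D (424.7 Ma); the excerpt puts that inside the Silurian, 443.8–419.2 Ma.
Next in line is C (500.3 Ma), and 500.3 − 424.7 = 75.6 Myr.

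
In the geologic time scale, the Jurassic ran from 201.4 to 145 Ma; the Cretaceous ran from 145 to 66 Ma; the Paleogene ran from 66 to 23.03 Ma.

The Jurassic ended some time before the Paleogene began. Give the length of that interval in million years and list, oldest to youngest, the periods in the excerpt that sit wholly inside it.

79 million years; Cretaceous

End of Jurassic = 145 Ma; start of Paleogene = 66 Ma.
Gap = 145 − 66 = 79 Myr.
Periods wholly inside 145–66 Ma: Cretaceous (145–66).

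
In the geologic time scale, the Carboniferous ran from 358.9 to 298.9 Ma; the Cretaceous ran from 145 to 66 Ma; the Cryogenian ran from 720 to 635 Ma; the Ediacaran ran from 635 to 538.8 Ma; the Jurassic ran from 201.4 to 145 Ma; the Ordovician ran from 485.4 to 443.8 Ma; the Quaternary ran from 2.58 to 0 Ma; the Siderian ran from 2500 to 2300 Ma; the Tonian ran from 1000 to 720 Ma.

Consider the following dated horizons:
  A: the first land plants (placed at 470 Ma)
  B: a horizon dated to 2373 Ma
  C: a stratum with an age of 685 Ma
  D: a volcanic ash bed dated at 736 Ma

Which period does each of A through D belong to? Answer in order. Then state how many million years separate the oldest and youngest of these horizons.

A — Ordovician; B — Siderian; C — Cryogenian; D — Tonian; span 1903 million years

A: 470 Ma lies in 485.4–443.8 Ma, so Ordovician.
B: 2373 Ma lies in 2500–2300 Ma, so Siderian.
C: 685 Ma lies in 720–635 Ma, so Cryogenian.
D: 736 Ma lies in 1000–720 Ma, so Tonian.
Oldest = 2373 Ma, youngest = 470 Ma → span 1903 Myr.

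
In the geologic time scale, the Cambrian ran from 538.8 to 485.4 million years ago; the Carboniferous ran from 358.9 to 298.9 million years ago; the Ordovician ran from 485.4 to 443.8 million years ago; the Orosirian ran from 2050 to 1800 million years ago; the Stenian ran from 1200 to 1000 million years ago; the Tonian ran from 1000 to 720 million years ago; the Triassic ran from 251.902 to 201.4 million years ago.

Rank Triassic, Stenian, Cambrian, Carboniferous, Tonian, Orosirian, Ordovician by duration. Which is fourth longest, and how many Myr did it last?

Carboniferous, 60 million years

Start − end for each: Triassic 251.902 − 201.4 = 50.502; Stenian 1200 − 1000 = 200; Cambrian 538.8 − 485.4 = 53.4; Carboniferous 358.9 − 298.9 = 60; Tonian 1000 − 720 = 280; Orosirian 2050 − 1800 = 250; Ordovician 485.4 − 443.8 = 41.6.
Ranking these from longest: Tonian > Orosirian > Stenian > Carboniferous > Cambrian > Triassic > Ordovician.
Position 4 in that ranking is Carboniferous, which lasted 60 Myr.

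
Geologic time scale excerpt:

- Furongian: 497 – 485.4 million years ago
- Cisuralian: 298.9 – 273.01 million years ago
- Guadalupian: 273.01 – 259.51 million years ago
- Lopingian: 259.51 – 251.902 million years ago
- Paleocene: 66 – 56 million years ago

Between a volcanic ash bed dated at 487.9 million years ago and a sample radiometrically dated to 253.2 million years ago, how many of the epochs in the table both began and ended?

2

The older date is 487.9 Ma and the younger is 253.2 Ma.
Epochs with start < 487.9 and end > 253.2 Ma: Cisuralian (298.9–273.01), Guadalupian (273.01–259.51).
That is 2 complete epochs.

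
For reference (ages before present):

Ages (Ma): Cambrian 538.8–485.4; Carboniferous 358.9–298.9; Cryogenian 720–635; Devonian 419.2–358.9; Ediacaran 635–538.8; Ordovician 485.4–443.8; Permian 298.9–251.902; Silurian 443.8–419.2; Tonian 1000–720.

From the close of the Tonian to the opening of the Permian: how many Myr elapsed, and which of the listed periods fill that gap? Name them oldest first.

End of Tonian = 720 Ma; start of Permian = 298.9 Ma.
Gap = 720 − 298.9 = 421.1 Myr.
Periods wholly inside 720–298.9 Ma: Cryogenian (720–635), Ediacaran (635–538.8), Cambrian (538.8–485.4), Ordovician (485.4–443.8), Silurian (443.8–419.2), Devonian (419.2–358.9), Carboniferous (358.9–298.9).

421.1 million years; Cryogenian, Ediacaran, Cambrian, Ordovician, Silurian, Devonian, Carboniferous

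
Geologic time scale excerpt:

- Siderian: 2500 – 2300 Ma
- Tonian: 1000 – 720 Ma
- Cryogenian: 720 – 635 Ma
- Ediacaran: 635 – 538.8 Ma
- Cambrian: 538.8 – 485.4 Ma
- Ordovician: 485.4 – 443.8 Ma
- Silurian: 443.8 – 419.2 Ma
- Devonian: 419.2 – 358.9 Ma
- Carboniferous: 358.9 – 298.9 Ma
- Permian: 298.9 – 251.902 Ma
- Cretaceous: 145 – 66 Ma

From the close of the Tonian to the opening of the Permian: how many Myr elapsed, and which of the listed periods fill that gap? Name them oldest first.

421.1 million years; Cryogenian, Ediacaran, Cambrian, Ordovician, Silurian, Devonian, Carboniferous

The Tonian closes at 720 Ma and the Permian opens at 298.9 Ma, so the interval is 720 − 298.9 = 421.1 Myr.
A period fits inside if it starts at or after 720 Ma and ends at or before 298.9 Ma; oldest first that gives Cryogenian, Ediacaran, Cambrian, Ordovician, Silurian, Devonian, Carboniferous.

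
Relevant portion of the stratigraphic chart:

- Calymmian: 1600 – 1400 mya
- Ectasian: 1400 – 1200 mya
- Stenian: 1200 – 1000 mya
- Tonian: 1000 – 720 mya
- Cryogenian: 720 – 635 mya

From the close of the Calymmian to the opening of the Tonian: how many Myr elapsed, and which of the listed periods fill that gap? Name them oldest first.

400 million years; Ectasian, Stenian

End of Calymmian = 1400 Ma; start of Tonian = 1000 Ma.
Gap = 1400 − 1000 = 400 Myr.
Periods wholly inside 1400–1000 Ma: Ectasian (1400–1200), Stenian (1200–1000).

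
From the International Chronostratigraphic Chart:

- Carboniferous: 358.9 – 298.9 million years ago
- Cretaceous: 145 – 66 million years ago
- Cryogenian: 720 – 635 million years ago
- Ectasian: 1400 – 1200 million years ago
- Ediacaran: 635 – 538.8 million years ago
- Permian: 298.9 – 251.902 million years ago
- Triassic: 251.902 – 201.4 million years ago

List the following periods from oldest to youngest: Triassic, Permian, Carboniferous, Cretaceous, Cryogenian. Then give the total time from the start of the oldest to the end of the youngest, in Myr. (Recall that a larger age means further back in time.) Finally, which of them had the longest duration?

Start ages (Ma): Cryogenian 720, Carboniferous 358.9, Permian 298.9, Triassic 251.902, Cretaceous 145.
Ordered oldest to youngest: Cryogenian, Carboniferous, Permian, Triassic, Cretaceous.
Span = 720 − 66 = 654 Myr.
Durations: Triassic 50.502, Cretaceous 79, Permian 46.998, Carboniferous 60, Cryogenian 85 → longest is Cryogenian (85 Myr).

Cryogenian → Carboniferous → Permian → Triassic → Cretaceous; total span 654 Myr; longest is Cryogenian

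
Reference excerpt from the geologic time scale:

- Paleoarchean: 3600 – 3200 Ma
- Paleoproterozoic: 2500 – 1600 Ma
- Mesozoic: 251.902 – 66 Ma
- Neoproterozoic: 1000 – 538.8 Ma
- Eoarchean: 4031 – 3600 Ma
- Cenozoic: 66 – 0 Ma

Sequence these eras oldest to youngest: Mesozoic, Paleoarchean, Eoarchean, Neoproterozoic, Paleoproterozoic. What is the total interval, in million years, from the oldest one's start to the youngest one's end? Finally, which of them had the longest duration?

Eoarchean, Paleoarchean, Paleoproterozoic, Neoproterozoic, Mesozoic; total span 3965 Myr; longest is Paleoproterozoic

Start ages (Ma): Eoarchean 4031, Paleoarchean 3600, Paleoproterozoic 2500, Neoproterozoic 1000, Mesozoic 251.902.
Ordered oldest to youngest: Eoarchean, Paleoarchean, Paleoproterozoic, Neoproterozoic, Mesozoic.
Span = 4031 − 66 = 3965 Myr.
Durations: Mesozoic 185.902, Eoarchean 431, Paleoproterozoic 900, Neoproterozoic 461.2, Paleoarchean 400 → longest is Paleoproterozoic (900 Myr).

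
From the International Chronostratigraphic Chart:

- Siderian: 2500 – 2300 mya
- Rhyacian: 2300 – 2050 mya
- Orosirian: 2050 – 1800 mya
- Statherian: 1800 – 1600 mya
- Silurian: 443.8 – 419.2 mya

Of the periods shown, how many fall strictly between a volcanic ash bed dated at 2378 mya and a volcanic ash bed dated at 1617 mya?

The older date is 2378 Ma and the younger is 1617 Ma.
Periods with start < 2378 and end > 1617 Ma: Rhyacian (2300–2050), Orosirian (2050–1800).
That is 2 complete periods.

2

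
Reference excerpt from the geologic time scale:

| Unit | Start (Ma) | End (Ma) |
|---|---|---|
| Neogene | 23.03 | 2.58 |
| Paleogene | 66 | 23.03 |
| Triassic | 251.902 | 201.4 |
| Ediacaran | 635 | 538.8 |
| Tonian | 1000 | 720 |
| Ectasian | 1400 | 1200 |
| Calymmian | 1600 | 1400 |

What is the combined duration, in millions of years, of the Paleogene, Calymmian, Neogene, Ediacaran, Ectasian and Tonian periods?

Duration is start − end for each: (66 − 23.03) + (1600 − 1400) + (23.03 − 2.58) + (635 − 538.8) + (1400 − 1200) + (1000 − 720).
That is 42.97 + 200 + 20.45 + 96.2 + 200 + 280, which totals 839.62 million years.

839.62 million years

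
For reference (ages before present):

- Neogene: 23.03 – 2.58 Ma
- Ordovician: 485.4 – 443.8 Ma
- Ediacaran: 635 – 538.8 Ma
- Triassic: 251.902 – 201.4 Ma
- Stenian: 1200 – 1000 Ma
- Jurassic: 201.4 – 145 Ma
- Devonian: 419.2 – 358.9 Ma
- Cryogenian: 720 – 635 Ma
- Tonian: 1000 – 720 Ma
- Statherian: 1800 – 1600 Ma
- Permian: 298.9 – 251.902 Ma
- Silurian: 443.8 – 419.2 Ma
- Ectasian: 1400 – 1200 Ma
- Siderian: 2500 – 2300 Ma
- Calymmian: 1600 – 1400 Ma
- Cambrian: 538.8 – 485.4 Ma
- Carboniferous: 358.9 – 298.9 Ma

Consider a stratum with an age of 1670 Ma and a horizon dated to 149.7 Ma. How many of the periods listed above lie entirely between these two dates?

13

The older date is 1670 Ma and the younger is 149.7 Ma.
Periods with start < 1670 and end > 149.7 Ma: Calymmian (1600–1400), Ectasian (1400–1200), Stenian (1200–1000), Tonian (1000–720), Cryogenian (720–635), Ediacaran (635–538.8), Cambrian (538.8–485.4), Ordovician (485.4–443.8), Silurian (443.8–419.2), Devonian (419.2–358.9), Carboniferous (358.9–298.9), Permian (298.9–251.902), Triassic (251.902–201.4).
That is 13 complete periods.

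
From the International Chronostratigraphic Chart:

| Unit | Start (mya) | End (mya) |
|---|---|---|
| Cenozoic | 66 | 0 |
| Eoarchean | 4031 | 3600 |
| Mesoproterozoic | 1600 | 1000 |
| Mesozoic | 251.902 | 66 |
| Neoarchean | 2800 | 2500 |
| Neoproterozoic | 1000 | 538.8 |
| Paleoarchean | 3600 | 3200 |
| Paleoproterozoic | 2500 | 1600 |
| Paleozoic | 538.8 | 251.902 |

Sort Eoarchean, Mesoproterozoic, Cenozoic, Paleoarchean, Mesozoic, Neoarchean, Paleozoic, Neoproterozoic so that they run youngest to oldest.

Cenozoic, then Mesozoic, then Paleozoic, then Neoproterozoic, then Mesoproterozoic, then Neoarchean, then Paleoarchean, then Eoarchean

Sorting by start age (ascending Ma, since larger Ma = older): Cenozoic start 66, Mesozoic start 251.902, Paleozoic start 538.8, Neoproterozoic start 1000, Mesoproterozoic start 1600, Neoarchean start 2800, Paleoarchean start 3600, Eoarchean start 4031.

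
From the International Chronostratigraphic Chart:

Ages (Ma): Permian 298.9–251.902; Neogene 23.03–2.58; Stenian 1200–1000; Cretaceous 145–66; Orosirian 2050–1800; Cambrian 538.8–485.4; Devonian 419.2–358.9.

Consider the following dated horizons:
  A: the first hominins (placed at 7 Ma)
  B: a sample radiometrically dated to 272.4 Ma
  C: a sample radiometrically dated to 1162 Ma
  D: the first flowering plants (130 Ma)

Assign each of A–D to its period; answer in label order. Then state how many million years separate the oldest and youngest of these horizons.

A: 7 Ma lies in 23.03–2.58 Ma, so Neogene.
B: 272.4 Ma lies in 298.9–251.902 Ma, so Permian.
C: 1162 Ma lies in 1200–1000 Ma, so Stenian.
D: 130 Ma lies in 145–66 Ma, so Cretaceous.
Oldest = 1162 Ma, youngest = 7 Ma → span 1155 Myr.

A — Neogene; B — Permian; C — Stenian; D — Cretaceous; span 1155 million years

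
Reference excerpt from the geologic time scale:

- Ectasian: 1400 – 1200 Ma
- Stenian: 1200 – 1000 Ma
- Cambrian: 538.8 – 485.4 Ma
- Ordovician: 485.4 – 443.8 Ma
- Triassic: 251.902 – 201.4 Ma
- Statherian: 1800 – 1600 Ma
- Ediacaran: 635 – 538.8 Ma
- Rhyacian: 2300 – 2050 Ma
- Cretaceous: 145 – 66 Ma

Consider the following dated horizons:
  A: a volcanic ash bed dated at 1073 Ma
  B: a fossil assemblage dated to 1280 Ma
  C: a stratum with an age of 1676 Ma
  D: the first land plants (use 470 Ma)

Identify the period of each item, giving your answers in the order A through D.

A — Stenian; B — Ectasian; C — Statherian; D — Ordovician

Match each age against the start–end ranges in the excerpt: A = 1073 Ma → Stenian (1200–1000); B = 1280 Ma → Ectasian (1400–1200); C = 1676 Ma → Statherian (1800–1600); D = 470 Ma → Ordovician (485.4–443.8).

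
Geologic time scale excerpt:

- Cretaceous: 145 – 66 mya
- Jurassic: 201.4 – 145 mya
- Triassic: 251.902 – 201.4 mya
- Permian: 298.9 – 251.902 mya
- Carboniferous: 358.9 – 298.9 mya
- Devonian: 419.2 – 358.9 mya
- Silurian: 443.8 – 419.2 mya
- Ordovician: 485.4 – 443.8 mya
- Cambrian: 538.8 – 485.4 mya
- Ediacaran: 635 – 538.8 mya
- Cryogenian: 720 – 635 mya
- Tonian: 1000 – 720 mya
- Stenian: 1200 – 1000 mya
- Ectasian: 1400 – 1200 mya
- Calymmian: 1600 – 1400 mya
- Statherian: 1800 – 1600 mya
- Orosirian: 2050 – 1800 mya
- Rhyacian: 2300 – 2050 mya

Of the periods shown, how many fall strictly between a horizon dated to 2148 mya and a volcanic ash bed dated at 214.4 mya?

14

The older date is 2148 Ma and the younger is 214.4 Ma.
Periods with start < 2148 and end > 214.4 Ma: Orosirian (2050–1800), Statherian (1800–1600), Calymmian (1600–1400), Ectasian (1400–1200), Stenian (1200–1000), Tonian (1000–720), Cryogenian (720–635), Ediacaran (635–538.8), Cambrian (538.8–485.4), Ordovician (485.4–443.8), Silurian (443.8–419.2), Devonian (419.2–358.9), Carboniferous (358.9–298.9), Permian (298.9–251.902).
That is 14 complete periods.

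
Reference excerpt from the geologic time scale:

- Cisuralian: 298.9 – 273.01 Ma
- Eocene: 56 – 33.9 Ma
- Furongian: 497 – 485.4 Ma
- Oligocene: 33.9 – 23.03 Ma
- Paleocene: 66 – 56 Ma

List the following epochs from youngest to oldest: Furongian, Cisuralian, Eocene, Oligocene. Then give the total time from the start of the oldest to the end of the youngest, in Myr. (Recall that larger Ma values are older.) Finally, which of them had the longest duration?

Start ages (Ma): Furongian 497, Cisuralian 298.9, Eocene 56, Oligocene 33.9.
Ordered youngest to oldest: Oligocene, Eocene, Cisuralian, Furongian.
Span = 497 − 23.03 = 473.97 Myr.
Durations: Furongian 11.6, Cisuralian 25.89, Eocene 22.1, Oligocene 10.87 → longest is Cisuralian (25.89 Myr).

Oligocene, Eocene, Cisuralian, Furongian; total span 473.97 Myr; longest is Cisuralian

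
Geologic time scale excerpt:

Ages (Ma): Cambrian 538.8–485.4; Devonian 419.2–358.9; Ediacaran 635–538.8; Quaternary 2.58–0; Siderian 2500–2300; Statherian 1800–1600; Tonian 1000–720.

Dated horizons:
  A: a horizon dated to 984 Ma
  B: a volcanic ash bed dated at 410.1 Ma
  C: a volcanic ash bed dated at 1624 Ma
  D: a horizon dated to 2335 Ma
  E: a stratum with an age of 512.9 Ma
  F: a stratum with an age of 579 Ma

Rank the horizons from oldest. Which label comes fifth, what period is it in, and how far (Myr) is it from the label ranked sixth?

E, in the Cambrian; 102.8 million years to B

Larger Ma means older, so oldest first: D 2335 > C 1624 > A 984 > F 579 > E 512.9 > B 410.1.
Counting 5 along gives E (512.9 Ma); the excerpt puts that inside the Cambrian, 538.8–485.4 Ma.
Next in line is B (410.1 Ma), and 512.9 − 410.1 = 102.8 Myr.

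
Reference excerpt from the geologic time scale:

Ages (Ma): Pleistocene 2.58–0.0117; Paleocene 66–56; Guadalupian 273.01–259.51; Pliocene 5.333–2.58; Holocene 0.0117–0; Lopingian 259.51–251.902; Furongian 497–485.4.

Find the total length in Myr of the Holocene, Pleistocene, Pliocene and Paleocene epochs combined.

15.333 million years

Each duration: Holocene = 0.0117; Pleistocene = 2.5683; Pliocene = 2.753; Paleocene = 10.
Sum: 0.0117 + 2.5683 + 2.753 + 10 = 15.333 Myr.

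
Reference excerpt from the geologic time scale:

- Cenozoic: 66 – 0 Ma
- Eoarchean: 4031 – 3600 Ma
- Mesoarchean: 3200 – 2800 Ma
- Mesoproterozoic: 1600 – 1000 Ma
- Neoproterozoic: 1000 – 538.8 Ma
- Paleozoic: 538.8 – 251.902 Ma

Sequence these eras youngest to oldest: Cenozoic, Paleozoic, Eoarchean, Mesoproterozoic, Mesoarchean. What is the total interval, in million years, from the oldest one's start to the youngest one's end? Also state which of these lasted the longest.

Cenozoic, Paleozoic, Mesoproterozoic, Mesoarchean, Eoarchean; total span 4031 Myr; longest is Mesoproterozoic

From the excerpt: Cenozoic 66–0; Paleozoic 538.8–251.902; Eoarchean 4031–3600; Mesoproterozoic 1600–1000; Mesoarchean 3200–2800 (Ma).
Larger Ma is earlier, so the oldest is Eoarchean and the youngest is Cenozoic; youngest to oldest: Cenozoic, Paleozoic, Mesoproterozoic, Mesoarchean, Eoarchean.
Oldest start 4031 minus youngest end 0 gives 4031 Myr overall.
Individual lengths (start − end): Mesoproterozoic 600; Paleozoic 286.898; Cenozoic 66; Mesoarchean 400; Eoarchean 431. The largest is Mesoproterozoic at 600 Myr.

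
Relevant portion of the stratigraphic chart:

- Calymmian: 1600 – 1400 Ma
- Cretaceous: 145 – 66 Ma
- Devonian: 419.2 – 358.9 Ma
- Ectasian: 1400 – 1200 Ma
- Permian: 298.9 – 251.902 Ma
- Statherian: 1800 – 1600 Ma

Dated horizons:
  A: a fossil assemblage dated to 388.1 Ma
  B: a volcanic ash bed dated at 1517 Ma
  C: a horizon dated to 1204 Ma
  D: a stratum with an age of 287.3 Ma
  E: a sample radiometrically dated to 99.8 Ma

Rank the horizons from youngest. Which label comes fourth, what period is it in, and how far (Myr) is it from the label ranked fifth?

Smaller Ma means younger, so youngest first: E 99.8 < D 287.3 < A 388.1 < C 1204 < B 1517.
Counting 4 along gives C (1204 Ma); the excerpt puts that inside the Ectasian, 1400–1200 Ma.
Next in line is B (1517 Ma), and 1517 − 1204 = 313 Myr.

C, in the Ectasian; 313 million years to B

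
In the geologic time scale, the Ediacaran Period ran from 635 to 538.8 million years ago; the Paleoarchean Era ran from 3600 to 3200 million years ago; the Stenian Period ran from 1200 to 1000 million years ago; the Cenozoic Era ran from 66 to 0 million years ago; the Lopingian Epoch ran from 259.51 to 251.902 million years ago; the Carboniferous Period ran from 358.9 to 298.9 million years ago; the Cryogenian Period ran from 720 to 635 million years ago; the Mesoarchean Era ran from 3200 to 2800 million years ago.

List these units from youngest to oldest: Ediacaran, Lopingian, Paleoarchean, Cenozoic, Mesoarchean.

The oldest of these is Paleoarchean (starts 3600 Ma) and the youngest is Cenozoic (ends 0 Ma).
In between, by decreasing start age: Mesoarchean (3200), Ediacaran (635), Lopingian (259.51).
Listing youngest first means reversing that sequence.

Cenozoic, Lopingian, Ediacaran, Mesoarchean, Paleoarchean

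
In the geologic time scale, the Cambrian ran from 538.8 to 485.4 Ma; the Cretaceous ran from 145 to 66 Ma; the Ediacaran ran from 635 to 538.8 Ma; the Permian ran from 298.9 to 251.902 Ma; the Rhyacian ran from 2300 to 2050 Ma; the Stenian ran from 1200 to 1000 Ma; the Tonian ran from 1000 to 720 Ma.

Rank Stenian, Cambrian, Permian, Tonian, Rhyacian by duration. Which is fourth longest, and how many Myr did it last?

Cambrian, 53.4 million years

Start − end for each: Stenian 1200 − 1000 = 200; Cambrian 538.8 − 485.4 = 53.4; Permian 298.9 − 251.902 = 46.998; Tonian 1000 − 720 = 280; Rhyacian 2300 − 2050 = 250.
Ranking these from longest: Tonian > Rhyacian > Stenian > Cambrian > Permian.
Position 4 in that ranking is Cambrian, which lasted 53.4 Myr.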